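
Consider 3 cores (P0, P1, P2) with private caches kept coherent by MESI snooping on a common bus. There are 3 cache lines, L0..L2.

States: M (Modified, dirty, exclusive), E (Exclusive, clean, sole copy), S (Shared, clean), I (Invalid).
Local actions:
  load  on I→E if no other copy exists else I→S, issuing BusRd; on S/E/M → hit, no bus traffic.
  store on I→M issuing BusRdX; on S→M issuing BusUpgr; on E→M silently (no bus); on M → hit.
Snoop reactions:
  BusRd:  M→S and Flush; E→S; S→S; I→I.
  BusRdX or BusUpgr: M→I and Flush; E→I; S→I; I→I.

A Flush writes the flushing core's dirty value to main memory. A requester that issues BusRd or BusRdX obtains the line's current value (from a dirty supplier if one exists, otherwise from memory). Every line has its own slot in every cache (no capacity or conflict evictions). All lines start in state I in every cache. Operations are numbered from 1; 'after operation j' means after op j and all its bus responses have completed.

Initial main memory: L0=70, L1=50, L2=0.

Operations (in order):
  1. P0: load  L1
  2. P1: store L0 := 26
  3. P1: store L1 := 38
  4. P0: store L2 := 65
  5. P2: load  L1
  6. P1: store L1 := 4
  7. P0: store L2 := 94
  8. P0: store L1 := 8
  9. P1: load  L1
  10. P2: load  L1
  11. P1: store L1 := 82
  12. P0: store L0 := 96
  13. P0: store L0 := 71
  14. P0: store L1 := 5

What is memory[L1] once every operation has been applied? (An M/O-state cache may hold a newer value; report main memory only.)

memory[L1] = 82

1. P0: load  L1  bus=[BusRd]  L1: P0=E P1=I P2=I  mem[L1]=50
2. P1: store L0 := 26  bus=[BusRdX]  L0: P0=I P1=M P2=I  mem[L0]=70
3. P1: store L1 := 38  bus=[BusRdX]  L1: P0=I P1=M P2=I  mem[L1]=50
4. P0: store L2 := 65  bus=[BusRdX]  L2: P0=M P1=I P2=I  mem[L2]=0
5. P2: load  L1  bus=[BusRd,Flush]  L1: P0=I P1=S P2=S  mem[L1]=38
6. P1: store L1 := 4  bus=[BusUpgr]  L1: P0=I P1=M P2=I  mem[L1]=38
7. P0: store L2 := 94  bus=[-]  L2: P0=M P1=I P2=I  mem[L2]=0
8. P0: store L1 := 8  bus=[BusRdX,Flush]  L1: P0=M P1=I P2=I  mem[L1]=4
9. P1: load  L1  bus=[BusRd,Flush]  L1: P0=S P1=S P2=I  mem[L1]=8
10. P2: load  L1  bus=[BusRd]  L1: P0=S P1=S P2=S  mem[L1]=8
11. P1: store L1 := 82  bus=[BusUpgr]  L1: P0=I P1=M P2=I  mem[L1]=8
12. P0: store L0 := 96  bus=[BusRdX,Flush]  L0: P0=M P1=I P2=I  mem[L0]=26
13. P0: store L0 := 71  bus=[-]  L0: P0=M P1=I P2=I  mem[L0]=26
14. P0: store L1 := 5  bus=[BusRdX,Flush]  L1: P0=M P1=I P2=I  mem[L1]=82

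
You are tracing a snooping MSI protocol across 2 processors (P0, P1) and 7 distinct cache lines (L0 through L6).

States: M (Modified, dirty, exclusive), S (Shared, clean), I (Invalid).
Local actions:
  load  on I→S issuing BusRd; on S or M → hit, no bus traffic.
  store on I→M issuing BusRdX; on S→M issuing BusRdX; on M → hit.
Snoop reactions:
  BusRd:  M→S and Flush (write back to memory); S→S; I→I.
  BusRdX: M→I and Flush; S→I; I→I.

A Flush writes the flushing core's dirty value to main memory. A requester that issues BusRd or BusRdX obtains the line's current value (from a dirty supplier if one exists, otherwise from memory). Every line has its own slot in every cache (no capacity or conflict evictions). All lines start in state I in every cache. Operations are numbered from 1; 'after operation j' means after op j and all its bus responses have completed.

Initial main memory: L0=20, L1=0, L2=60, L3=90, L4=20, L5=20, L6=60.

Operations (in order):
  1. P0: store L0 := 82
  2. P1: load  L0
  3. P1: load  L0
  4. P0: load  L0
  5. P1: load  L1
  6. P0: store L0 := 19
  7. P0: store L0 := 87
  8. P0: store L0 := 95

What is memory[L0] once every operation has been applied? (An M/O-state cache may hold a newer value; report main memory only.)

memory[L0] = 82

step 1: P0: store L0 := 82  ⟶  MI  (L0)  txn=BusRdX  M[L0]=20
step 2: P1: load  L0  ⟶  SS  (L0)  txn=BusRd+Flush  M[L0]=82
step 3: P1: load  L0  ⟶  SS  (L0)  txn=∅  M[L0]=82
step 4: P0: load  L0  ⟶  SS  (L0)  txn=∅  M[L0]=82
step 5: P1: load  L1  ⟶  IS  (L1)  txn=BusRd  M[L1]=0
step 6: P0: store L0 := 19  ⟶  MI  (L0)  txn=BusRdX  M[L0]=82
step 7: P0: store L0 := 87  ⟶  MI  (L0)  txn=∅  M[L0]=82
step 8: P0: store L0 := 95  ⟶  MI  (L0)  txn=∅  M[L0]=82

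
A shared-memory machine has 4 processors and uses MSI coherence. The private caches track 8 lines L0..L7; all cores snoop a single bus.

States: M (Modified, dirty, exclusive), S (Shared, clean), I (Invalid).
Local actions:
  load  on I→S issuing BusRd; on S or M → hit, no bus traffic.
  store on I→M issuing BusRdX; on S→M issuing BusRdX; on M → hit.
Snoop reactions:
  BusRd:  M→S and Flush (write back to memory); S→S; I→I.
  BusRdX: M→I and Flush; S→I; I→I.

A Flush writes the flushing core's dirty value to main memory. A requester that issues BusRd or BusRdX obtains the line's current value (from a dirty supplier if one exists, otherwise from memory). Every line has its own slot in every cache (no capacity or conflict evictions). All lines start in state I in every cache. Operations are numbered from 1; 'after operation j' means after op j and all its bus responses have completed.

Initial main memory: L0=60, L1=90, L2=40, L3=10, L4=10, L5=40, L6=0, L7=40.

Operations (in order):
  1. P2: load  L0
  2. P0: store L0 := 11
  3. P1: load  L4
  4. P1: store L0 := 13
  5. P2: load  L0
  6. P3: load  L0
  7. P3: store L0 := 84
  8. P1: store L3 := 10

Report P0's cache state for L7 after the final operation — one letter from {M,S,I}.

state = I

[1] P2: load  L0 | P0:I, P1:I, P2:S(60), P3:I | bus: BusRd
[2] P0: store L0 := 11 | P0:M(11), P1:I, P2:I, P3:I | bus: BusRdX
[3] P1: load  L4 | P0:I, P1:S(10), P2:I, P3:I | bus: BusRd
[4] P1: store L0 := 13 | P0:I, P1:M(13), P2:I, P3:I | bus: BusRdX,Flush
[5] P2: load  L0 | P0:I, P1:S(13), P2:S(13), P3:I | bus: BusRd,Flush
[6] P3: load  L0 | P0:I, P1:S(13), P2:S(13), P3:S(13) | bus: BusRd
[7] P3: store L0 := 84 | P0:I, P1:I, P2:I, P3:M(84) | bus: BusRdX
[8] P1: store L3 := 10 | P0:I, P1:M(10), P2:I, P3:I | bus: BusRdX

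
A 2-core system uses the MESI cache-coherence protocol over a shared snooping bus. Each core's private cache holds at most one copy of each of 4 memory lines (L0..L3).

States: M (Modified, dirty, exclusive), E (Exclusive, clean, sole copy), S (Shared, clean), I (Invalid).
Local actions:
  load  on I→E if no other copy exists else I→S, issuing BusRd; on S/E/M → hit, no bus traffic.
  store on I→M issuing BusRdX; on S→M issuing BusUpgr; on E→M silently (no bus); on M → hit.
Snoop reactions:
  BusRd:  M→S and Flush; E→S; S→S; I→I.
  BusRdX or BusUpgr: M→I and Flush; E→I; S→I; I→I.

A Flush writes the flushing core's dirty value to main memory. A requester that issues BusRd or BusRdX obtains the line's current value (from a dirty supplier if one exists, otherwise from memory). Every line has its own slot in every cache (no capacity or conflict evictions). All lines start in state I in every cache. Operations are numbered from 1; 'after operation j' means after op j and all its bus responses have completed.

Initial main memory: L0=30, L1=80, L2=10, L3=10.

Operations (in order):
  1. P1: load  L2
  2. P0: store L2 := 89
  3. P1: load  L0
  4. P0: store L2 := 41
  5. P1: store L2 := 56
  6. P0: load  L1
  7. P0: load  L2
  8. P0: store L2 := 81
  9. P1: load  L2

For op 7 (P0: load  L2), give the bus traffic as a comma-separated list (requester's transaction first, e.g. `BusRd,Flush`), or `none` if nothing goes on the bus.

step 1: P1: load  L2  ⟶  IE  (L2)  txn=BusRd  M[L2]=10
step 2: P0: store L2 := 89  ⟶  MI  (L2)  txn=BusRdX  M[L2]=10
step 3: P1: load  L0  ⟶  IE  (L0)  txn=BusRd  M[L0]=30
step 4: P0: store L2 := 41  ⟶  MI  (L2)  txn=∅  M[L2]=10
step 5: P1: store L2 := 56  ⟶  IM  (L2)  txn=BusRdX+Flush  M[L2]=41
step 6: P0: load  L1  ⟶  EI  (L1)  txn=BusRd  M[L1]=80
step 7: P0: load  L2  ⟶  SS  (L2)  txn=BusRd+Flush  M[L2]=56
step 8: P0: store L2 := 81  ⟶  MI  (L2)  txn=BusUpgr  M[L2]=56
step 9: P1: load  L2  ⟶  SS  (L2)  txn=BusRd+Flush  M[L2]=81

bus = BusRd,Flush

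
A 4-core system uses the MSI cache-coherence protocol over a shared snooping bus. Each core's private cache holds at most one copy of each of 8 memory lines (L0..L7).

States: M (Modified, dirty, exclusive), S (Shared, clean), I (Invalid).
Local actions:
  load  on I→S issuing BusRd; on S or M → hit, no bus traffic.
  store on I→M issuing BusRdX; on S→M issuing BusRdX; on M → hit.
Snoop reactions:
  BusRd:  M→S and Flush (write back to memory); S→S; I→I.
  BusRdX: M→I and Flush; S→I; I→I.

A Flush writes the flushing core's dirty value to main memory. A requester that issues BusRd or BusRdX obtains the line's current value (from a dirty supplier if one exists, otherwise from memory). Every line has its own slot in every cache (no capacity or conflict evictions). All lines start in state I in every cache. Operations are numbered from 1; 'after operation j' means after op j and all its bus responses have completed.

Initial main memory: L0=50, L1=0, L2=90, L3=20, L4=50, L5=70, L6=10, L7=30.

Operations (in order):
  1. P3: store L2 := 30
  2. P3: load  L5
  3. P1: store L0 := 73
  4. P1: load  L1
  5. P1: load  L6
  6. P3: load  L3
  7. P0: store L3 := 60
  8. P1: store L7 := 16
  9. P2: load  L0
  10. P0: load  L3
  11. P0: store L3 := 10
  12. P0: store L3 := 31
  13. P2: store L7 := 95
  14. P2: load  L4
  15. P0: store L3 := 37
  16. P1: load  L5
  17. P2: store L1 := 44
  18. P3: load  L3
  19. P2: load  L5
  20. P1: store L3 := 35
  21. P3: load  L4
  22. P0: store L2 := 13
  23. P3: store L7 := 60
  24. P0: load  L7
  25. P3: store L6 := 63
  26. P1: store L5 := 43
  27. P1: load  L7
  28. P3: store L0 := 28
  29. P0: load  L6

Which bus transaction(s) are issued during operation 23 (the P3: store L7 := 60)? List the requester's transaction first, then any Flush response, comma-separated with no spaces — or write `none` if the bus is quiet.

step 1: P3: store L2 := 30  ⟶  IIIM  (L2)  txn=BusRdX  M[L2]=90
step 2: P3: load  L5  ⟶  IIIS  (L5)  txn=BusRd  M[L5]=70
step 3: P1: store L0 := 73  ⟶  IMII  (L0)  txn=BusRdX  M[L0]=50
step 4: P1: load  L1  ⟶  ISII  (L1)  txn=BusRd  M[L1]=0
step 5: P1: load  L6  ⟶  ISII  (L6)  txn=BusRd  M[L6]=10
step 6: P3: load  L3  ⟶  IIIS  (L3)  txn=BusRd  M[L3]=20
step 7: P0: store L3 := 60  ⟶  MIII  (L3)  txn=BusRdX  M[L3]=20
step 8: P1: store L7 := 16  ⟶  IMII  (L7)  txn=BusRdX  M[L7]=30
step 9: P2: load  L0  ⟶  ISSI  (L0)  txn=BusRd+Flush  M[L0]=73
step 10: P0: load  L3  ⟶  MIII  (L3)  txn=∅  M[L3]=20
step 11: P0: store L3 := 10  ⟶  MIII  (L3)  txn=∅  M[L3]=20
step 12: P0: store L3 := 31  ⟶  MIII  (L3)  txn=∅  M[L3]=20
step 13: P2: store L7 := 95  ⟶  IIMI  (L7)  txn=BusRdX+Flush  M[L7]=16
step 14: P2: load  L4  ⟶  IISI  (L4)  txn=BusRd  M[L4]=50
step 15: P0: store L3 := 37  ⟶  MIII  (L3)  txn=∅  M[L3]=20
step 16: P1: load  L5  ⟶  ISIS  (L5)  txn=BusRd  M[L5]=70
step 17: P2: store L1 := 44  ⟶  IIMI  (L1)  txn=BusRdX  M[L1]=0
step 18: P3: load  L3  ⟶  SIIS  (L3)  txn=BusRd+Flush  M[L3]=37
step 19: P2: load  L5  ⟶  ISSS  (L5)  txn=BusRd  M[L5]=70
step 20: P1: store L3 := 35  ⟶  IMII  (L3)  txn=BusRdX  M[L3]=37
step 21: P3: load  L4  ⟶  IISS  (L4)  txn=BusRd  M[L4]=50
step 22: P0: store L2 := 13  ⟶  MIII  (L2)  txn=BusRdX+Flush  M[L2]=30
step 23: P3: store L7 := 60  ⟶  IIIM  (L7)  txn=BusRdX+Flush  M[L7]=95
step 24: P0: load  L7  ⟶  SIIS  (L7)  txn=BusRd+Flush  M[L7]=60
step 25: P3: store L6 := 63  ⟶  IIIM  (L6)  txn=BusRdX  M[L6]=10
step 26: P1: store L5 := 43  ⟶  IMII  (L5)  txn=BusRdX  M[L5]=70
step 27: P1: load  L7  ⟶  SSIS  (L7)  txn=BusRd  M[L7]=60
step 28: P3: store L0 := 28  ⟶  IIIM  (L0)  txn=BusRdX  M[L0]=73
step 29: P0: load  L6  ⟶  SIIS  (L6)  txn=BusRd+Flush  M[L6]=63

bus = BusRdX,Flush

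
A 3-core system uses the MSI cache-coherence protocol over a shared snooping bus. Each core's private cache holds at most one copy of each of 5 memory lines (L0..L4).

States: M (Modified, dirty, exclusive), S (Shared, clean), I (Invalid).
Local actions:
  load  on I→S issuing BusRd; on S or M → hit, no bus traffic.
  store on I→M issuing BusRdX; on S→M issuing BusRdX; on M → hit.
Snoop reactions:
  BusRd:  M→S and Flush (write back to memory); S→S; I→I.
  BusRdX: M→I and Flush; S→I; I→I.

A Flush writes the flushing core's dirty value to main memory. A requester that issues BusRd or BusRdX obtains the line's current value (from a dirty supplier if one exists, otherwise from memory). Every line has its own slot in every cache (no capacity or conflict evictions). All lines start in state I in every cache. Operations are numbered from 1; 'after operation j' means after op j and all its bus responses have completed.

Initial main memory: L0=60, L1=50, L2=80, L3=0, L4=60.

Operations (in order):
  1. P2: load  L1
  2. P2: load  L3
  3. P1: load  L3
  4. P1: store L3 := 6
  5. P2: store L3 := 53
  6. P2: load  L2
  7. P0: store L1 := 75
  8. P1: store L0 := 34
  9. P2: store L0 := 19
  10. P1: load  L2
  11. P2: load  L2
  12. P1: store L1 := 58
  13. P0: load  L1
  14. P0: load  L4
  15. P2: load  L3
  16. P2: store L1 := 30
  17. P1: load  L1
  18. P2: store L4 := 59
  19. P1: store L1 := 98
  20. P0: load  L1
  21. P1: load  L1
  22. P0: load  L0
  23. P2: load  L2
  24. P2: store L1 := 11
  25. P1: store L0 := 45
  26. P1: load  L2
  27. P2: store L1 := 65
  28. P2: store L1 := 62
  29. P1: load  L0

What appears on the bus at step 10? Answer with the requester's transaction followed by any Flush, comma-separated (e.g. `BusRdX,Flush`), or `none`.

bus = BusRd

1. P2: load  L1  bus=[BusRd]  L1: P0=I P1=I P2=S  mem[L1]=50
2. P2: load  L3  bus=[BusRd]  L3: P0=I P1=I P2=S  mem[L3]=0
3. P1: load  L3  bus=[BusRd]  L3: P0=I P1=S P2=S  mem[L3]=0
4. P1: store L3 := 6  bus=[BusRdX]  L3: P0=I P1=M P2=I  mem[L3]=0
5. P2: store L3 := 53  bus=[BusRdX,Flush]  L3: P0=I P1=I P2=M  mem[L3]=6
6. P2: load  L2  bus=[BusRd]  L2: P0=I P1=I P2=S  mem[L2]=80
7. P0: store L1 := 75  bus=[BusRdX]  L1: P0=M P1=I P2=I  mem[L1]=50
8. P1: store L0 := 34  bus=[BusRdX]  L0: P0=I P1=M P2=I  mem[L0]=60
9. P2: store L0 := 19  bus=[BusRdX,Flush]  L0: P0=I P1=I P2=M  mem[L0]=34
10. P1: load  L2  bus=[BusRd]  L2: P0=I P1=S P2=S  mem[L2]=80
11. P2: load  L2  bus=[-]  L2: P0=I P1=S P2=S  mem[L2]=80
12. P1: store L1 := 58  bus=[BusRdX,Flush]  L1: P0=I P1=M P2=I  mem[L1]=75
13. P0: load  L1  bus=[BusRd,Flush]  L1: P0=S P1=S P2=I  mem[L1]=58
14. P0: load  L4  bus=[BusRd]  L4: P0=S P1=I P2=I  mem[L4]=60
15. P2: load  L3  bus=[-]  L3: P0=I P1=I P2=M  mem[L3]=6
16. P2: store L1 := 30  bus=[BusRdX]  L1: P0=I P1=I P2=M  mem[L1]=58
17. P1: load  L1  bus=[BusRd,Flush]  L1: P0=I P1=S P2=S  mem[L1]=30
18. P2: store L4 := 59  bus=[BusRdX]  L4: P0=I P1=I P2=M  mem[L4]=60
19. P1: store L1 := 98  bus=[BusRdX]  L1: P0=I P1=M P2=I  mem[L1]=30
20. P0: load  L1  bus=[BusRd,Flush]  L1: P0=S P1=S P2=I  mem[L1]=98
21. P1: load  L1  bus=[-]  L1: P0=S P1=S P2=I  mem[L1]=98
22. P0: load  L0  bus=[BusRd,Flush]  L0: P0=S P1=I P2=S  mem[L0]=19
23. P2: load  L2  bus=[-]  L2: P0=I P1=S P2=S  mem[L2]=80
24. P2: store L1 := 11  bus=[BusRdX]  L1: P0=I P1=I P2=M  mem[L1]=98
25. P1: store L0 := 45  bus=[BusRdX]  L0: P0=I P1=M P2=I  mem[L0]=19
26. P1: load  L2  bus=[-]  L2: P0=I P1=S P2=S  mem[L2]=80
27. P2: store L1 := 65  bus=[-]  L1: P0=I P1=I P2=M  mem[L1]=98
28. P2: store L1 := 62  bus=[-]  L1: P0=I P1=I P2=M  mem[L1]=98
29. P1: load  L0  bus=[-]  L0: P0=I P1=M P2=I  mem[L0]=19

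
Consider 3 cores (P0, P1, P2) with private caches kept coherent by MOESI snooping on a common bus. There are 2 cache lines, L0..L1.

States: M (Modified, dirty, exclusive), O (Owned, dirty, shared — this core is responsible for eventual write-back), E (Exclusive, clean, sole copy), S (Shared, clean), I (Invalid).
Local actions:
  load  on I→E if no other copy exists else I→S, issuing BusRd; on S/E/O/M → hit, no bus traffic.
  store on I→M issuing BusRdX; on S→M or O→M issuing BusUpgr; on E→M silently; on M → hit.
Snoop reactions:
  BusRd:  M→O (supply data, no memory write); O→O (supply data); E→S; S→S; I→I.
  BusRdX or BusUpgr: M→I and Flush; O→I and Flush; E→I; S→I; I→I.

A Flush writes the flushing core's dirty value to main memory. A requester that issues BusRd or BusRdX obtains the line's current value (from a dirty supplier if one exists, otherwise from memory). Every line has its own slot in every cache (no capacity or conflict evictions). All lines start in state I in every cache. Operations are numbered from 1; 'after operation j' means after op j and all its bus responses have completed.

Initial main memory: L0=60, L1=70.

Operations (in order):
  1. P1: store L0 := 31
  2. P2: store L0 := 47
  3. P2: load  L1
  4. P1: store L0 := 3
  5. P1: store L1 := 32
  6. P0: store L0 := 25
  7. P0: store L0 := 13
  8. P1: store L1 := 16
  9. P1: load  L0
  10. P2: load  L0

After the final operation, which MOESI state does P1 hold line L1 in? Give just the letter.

step 1: P1: store L0 := 31  ⟶  IMI  (L0)  txn=BusRdX  M[L0]=60
step 2: P2: store L0 := 47  ⟶  IIM  (L0)  txn=BusRdX+Flush  M[L0]=31
step 3: P2: load  L1  ⟶  IIE  (L1)  txn=BusRd  M[L1]=70
step 4: P1: store L0 := 3  ⟶  IMI  (L0)  txn=BusRdX+Flush  M[L0]=47
step 5: P1: store L1 := 32  ⟶  IMI  (L1)  txn=BusRdX  M[L1]=70
step 6: P0: store L0 := 25  ⟶  MII  (L0)  txn=BusRdX+Flush  M[L0]=3
step 7: P0: store L0 := 13  ⟶  MII  (L0)  txn=∅  M[L0]=3
step 8: P1: store L1 := 16  ⟶  IMI  (L1)  txn=∅  M[L1]=70
step 9: P1: load  L0  ⟶  OSI  (L0)  txn=BusRd  M[L0]=3
step 10: P2: load  L0  ⟶  OSS  (L0)  txn=BusRd  M[L0]=3

state = M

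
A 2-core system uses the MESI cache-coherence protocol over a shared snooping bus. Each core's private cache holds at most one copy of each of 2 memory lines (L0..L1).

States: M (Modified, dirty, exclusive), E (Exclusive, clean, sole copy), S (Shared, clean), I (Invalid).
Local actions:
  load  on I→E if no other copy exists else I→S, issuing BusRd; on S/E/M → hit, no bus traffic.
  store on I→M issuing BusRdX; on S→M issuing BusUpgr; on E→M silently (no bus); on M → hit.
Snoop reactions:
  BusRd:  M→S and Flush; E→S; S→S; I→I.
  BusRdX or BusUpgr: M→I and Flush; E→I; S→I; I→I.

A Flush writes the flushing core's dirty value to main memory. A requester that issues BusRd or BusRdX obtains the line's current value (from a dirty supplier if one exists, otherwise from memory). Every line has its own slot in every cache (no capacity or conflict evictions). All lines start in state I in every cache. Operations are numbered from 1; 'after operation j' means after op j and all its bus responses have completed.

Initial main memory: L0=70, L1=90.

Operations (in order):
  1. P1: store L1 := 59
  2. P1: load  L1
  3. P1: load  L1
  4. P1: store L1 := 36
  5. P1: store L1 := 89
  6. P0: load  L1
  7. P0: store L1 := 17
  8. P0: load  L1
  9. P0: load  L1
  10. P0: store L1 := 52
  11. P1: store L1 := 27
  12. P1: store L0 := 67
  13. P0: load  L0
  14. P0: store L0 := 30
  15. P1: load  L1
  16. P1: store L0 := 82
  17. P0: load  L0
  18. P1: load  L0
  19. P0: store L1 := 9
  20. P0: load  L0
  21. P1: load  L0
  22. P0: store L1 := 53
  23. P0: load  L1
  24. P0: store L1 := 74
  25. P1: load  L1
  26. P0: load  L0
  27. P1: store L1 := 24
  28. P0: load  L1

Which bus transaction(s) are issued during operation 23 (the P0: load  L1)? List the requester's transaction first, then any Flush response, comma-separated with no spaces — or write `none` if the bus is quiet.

bus = none

  op1 P1: store L1 := 59 → I/M on L1; bus BusRdX; mem=90
  op2 P1: load  L1 → I/M on L1; bus (none); mem=90
  op3 P1: load  L1 → I/M on L1; bus (none); mem=90
  op4 P1: store L1 := 36 → I/M on L1; bus (none); mem=90
  op5 P1: store L1 := 89 → I/M on L1; bus (none); mem=90
  op6 P0: load  L1 → S/S on L1; bus BusRd Flush; mem=89
  op7 P0: store L1 := 17 → M/I on L1; bus BusUpgr; mem=89
  op8 P0: load  L1 → M/I on L1; bus (none); mem=89
  op9 P0: load  L1 → M/I on L1; bus (none); mem=89
  op10 P0: store L1 := 52 → M/I on L1; bus (none); mem=89
  op11 P1: store L1 := 27 → I/M on L1; bus BusRdX Flush; mem=52
  op12 P1: store L0 := 67 → I/M on L0; bus BusRdX; mem=70
  op13 P0: load  L0 → S/S on L0; bus BusRd Flush; mem=67
  op14 P0: store L0 := 30 → M/I on L0; bus BusUpgr; mem=67
  op15 P1: load  L1 → I/M on L1; bus (none); mem=52
  op16 P1: store L0 := 82 → I/M on L0; bus BusRdX Flush; mem=30
  op17 P0: load  L0 → S/S on L0; bus BusRd Flush; mem=82
  op18 P1: load  L0 → S/S on L0; bus (none); mem=82
  op19 P0: store L1 := 9 → M/I on L1; bus BusRdX Flush; mem=27
  op20 P0: load  L0 → S/S on L0; bus (none); mem=82
  op21 P1: load  L0 → S/S on L0; bus (none); mem=82
  op22 P0: store L1 := 53 → M/I on L1; bus (none); mem=27
  op23 P0: load  L1 → M/I on L1; bus (none); mem=27
  op24 P0: store L1 := 74 → M/I on L1; bus (none); mem=27
  op25 P1: load  L1 → S/S on L1; bus BusRd Flush; mem=74
  op26 P0: load  L0 → S/S on L0; bus (none); mem=82
  op27 P1: store L1 := 24 → I/M on L1; bus BusUpgr; mem=74
  op28 P0: load  L1 → S/S on L1; bus BusRd Flush; mem=24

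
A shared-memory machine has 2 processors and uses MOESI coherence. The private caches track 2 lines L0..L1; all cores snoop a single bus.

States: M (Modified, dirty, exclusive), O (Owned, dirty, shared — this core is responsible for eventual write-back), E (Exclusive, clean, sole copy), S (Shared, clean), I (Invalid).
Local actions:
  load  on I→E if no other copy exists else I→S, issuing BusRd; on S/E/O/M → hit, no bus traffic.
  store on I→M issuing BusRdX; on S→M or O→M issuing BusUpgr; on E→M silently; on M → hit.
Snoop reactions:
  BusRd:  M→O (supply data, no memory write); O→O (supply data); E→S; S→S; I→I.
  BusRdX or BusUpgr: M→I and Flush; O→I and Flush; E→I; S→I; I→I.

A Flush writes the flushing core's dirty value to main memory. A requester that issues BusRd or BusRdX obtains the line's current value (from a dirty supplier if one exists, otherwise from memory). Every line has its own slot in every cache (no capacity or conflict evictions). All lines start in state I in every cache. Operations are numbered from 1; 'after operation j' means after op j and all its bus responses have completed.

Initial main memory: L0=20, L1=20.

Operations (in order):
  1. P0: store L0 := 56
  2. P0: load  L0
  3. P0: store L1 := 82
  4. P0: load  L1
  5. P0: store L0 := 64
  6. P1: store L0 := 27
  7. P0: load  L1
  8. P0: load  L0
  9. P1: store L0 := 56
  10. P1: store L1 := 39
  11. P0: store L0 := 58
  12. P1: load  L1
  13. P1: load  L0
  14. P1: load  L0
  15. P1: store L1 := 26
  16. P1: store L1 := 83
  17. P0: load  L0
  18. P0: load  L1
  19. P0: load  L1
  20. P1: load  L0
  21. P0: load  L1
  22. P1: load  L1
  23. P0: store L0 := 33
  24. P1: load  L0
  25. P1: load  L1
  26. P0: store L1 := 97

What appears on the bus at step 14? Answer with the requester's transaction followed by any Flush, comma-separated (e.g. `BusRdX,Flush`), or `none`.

  op1 P0: store L0 := 56 → M/I on L0; bus BusRdX; mem=20
  op2 P0: load  L0 → M/I on L0; bus (none); mem=20
  op3 P0: store L1 := 82 → M/I on L1; bus BusRdX; mem=20
  op4 P0: load  L1 → M/I on L1; bus (none); mem=20
  op5 P0: store L0 := 64 → M/I on L0; bus (none); mem=20
  op6 P1: store L0 := 27 → I/M on L0; bus BusRdX Flush; mem=64
  op7 P0: load  L1 → M/I on L1; bus (none); mem=20
  op8 P0: load  L0 → S/O on L0; bus BusRd; mem=64
  op9 P1: store L0 := 56 → I/M on L0; bus BusUpgr; mem=64
  op10 P1: store L1 := 39 → I/M on L1; bus BusRdX Flush; mem=82
  op11 P0: store L0 := 58 → M/I on L0; bus BusRdX Flush; mem=56
  op12 P1: load  L1 → I/M on L1; bus (none); mem=82
  op13 P1: load  L0 → O/S on L0; bus BusRd; mem=56
  op14 P1: load  L0 → O/S on L0; bus (none); mem=56
  op15 P1: store L1 := 26 → I/M on L1; bus (none); mem=82
  op16 P1: store L1 := 83 → I/M on L1; bus (none); mem=82
  op17 P0: load  L0 → O/S on L0; bus (none); mem=56
  op18 P0: load  L1 → S/O on L1; bus BusRd; mem=82
  op19 P0: load  L1 → S/O on L1; bus (none); mem=82
  op20 P1: load  L0 → O/S on L0; bus (none); mem=56
  op21 P0: load  L1 → S/O on L1; bus (none); mem=82
  op22 P1: load  L1 → S/O on L1; bus (none); mem=82
  op23 P0: store L0 := 33 → M/I on L0; bus BusUpgr; mem=56
  op24 P1: load  L0 → O/S on L0; bus BusRd; mem=56
  op25 P1: load  L1 → S/O on L1; bus (none); mem=82
  op26 P0: store L1 := 97 → M/I on L1; bus BusUpgr Flush; mem=83

bus = none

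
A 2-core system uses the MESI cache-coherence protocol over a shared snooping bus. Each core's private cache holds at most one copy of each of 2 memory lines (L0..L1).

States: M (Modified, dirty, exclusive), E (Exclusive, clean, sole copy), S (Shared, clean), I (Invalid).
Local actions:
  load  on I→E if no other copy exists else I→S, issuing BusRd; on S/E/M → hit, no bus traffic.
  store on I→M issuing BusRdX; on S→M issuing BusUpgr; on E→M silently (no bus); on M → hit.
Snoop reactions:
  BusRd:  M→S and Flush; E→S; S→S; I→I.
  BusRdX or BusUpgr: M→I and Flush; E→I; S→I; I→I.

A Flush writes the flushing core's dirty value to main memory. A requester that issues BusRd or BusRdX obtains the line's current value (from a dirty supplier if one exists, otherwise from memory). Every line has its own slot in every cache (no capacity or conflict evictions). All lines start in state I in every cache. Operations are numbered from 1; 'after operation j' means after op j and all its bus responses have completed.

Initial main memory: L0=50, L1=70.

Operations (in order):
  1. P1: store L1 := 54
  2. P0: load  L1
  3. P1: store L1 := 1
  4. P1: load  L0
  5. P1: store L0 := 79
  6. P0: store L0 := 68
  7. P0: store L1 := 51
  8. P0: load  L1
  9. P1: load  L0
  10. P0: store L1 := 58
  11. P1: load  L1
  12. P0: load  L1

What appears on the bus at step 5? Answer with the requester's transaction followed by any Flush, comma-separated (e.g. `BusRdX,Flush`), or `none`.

bus = none

1. P1: store L1 := 54  bus=[BusRdX]  L1: P0=I P1=M  mem[L1]=70
2. P0: load  L1  bus=[BusRd,Flush]  L1: P0=S P1=S  mem[L1]=54
3. P1: store L1 := 1  bus=[BusUpgr]  L1: P0=I P1=M  mem[L1]=54
4. P1: load  L0  bus=[BusRd]  L0: P0=I P1=E  mem[L0]=50
5. P1: store L0 := 79  bus=[-]  L0: P0=I P1=M  mem[L0]=50
6. P0: store L0 := 68  bus=[BusRdX,Flush]  L0: P0=M P1=I  mem[L0]=79
7. P0: store L1 := 51  bus=[BusRdX,Flush]  L1: P0=M P1=I  mem[L1]=1
8. P0: load  L1  bus=[-]  L1: P0=M P1=I  mem[L1]=1
9. P1: load  L0  bus=[BusRd,Flush]  L0: P0=S P1=S  mem[L0]=68
10. P0: store L1 := 58  bus=[-]  L1: P0=M P1=I  mem[L1]=1
11. P1: load  L1  bus=[BusRd,Flush]  L1: P0=S P1=S  mem[L1]=58
12. P0: load  L1  bus=[-]  L1: P0=S P1=S  mem[L1]=58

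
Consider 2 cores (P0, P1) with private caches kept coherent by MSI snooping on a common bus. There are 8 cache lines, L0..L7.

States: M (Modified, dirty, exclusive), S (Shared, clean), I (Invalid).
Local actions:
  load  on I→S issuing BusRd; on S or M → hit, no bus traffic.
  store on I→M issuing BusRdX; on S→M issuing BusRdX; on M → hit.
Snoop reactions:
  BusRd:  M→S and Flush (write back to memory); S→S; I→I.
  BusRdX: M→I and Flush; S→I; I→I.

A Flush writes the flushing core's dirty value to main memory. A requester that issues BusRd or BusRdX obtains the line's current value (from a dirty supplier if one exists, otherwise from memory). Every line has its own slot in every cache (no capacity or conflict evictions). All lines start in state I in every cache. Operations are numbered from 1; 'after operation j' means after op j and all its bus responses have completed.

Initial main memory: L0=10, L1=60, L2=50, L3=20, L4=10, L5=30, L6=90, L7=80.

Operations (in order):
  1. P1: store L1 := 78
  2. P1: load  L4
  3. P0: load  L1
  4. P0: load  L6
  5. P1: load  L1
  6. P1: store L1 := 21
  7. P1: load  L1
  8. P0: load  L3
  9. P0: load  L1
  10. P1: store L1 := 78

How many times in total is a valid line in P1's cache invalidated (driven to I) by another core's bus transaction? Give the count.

invalidations = 0

[1] P1: store L1 := 78 | P0:I, P1:M(78) | bus: BusRdX
[2] P1: load  L4 | P0:I, P1:S(10) | bus: BusRd
[3] P0: load  L1 | P0:S(78), P1:S(78) | bus: BusRd,Flush
[4] P0: load  L6 | P0:S(90), P1:I | bus: BusRd
[5] P1: load  L1 | P0:S(78), P1:S(78) | bus: none
[6] P1: store L1 := 21 | P0:I, P1:M(21) | bus: BusRdX
[7] P1: load  L1 | P0:I, P1:M(21) | bus: none
[8] P0: load  L3 | P0:S(20), P1:I | bus: BusRd
[9] P0: load  L1 | P0:S(21), P1:S(21) | bus: BusRd,Flush
[10] P1: store L1 := 78 | P0:I, P1:M(78) | bus: BusRdX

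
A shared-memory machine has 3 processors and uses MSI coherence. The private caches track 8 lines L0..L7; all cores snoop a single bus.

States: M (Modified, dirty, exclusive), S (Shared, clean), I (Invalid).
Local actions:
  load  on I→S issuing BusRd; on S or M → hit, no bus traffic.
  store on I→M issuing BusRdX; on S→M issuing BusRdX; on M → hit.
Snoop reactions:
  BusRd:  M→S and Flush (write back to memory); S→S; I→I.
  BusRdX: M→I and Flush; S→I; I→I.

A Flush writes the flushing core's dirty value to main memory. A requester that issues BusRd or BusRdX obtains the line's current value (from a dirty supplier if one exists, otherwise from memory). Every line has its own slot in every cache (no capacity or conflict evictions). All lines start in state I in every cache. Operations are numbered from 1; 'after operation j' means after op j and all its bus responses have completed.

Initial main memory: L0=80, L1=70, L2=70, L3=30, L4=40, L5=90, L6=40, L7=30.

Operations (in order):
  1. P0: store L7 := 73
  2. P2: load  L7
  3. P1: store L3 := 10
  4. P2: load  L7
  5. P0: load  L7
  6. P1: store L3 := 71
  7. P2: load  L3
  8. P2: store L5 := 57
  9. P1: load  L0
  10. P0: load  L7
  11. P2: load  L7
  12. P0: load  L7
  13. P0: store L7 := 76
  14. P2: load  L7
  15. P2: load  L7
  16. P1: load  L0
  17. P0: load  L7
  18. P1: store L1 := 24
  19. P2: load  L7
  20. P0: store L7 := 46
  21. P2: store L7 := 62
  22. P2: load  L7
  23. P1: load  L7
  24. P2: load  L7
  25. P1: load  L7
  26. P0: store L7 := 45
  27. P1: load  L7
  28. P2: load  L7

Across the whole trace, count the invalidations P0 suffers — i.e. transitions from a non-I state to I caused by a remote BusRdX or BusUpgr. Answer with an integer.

invalidations = 1

[1] P0: store L7 := 73 | P0:M(73), P1:I, P2:I | bus: BusRdX
[2] P2: load  L7 | P0:S(73), P1:I, P2:S(73) | bus: BusRd,Flush
[3] P1: store L3 := 10 | P0:I, P1:M(10), P2:I | bus: BusRdX
[4] P2: load  L7 | P0:S(73), P1:I, P2:S(73) | bus: none
[5] P0: load  L7 | P0:S(73), P1:I, P2:S(73) | bus: none
[6] P1: store L3 := 71 | P0:I, P1:M(71), P2:I | bus: none
[7] P2: load  L3 | P0:I, P1:S(71), P2:S(71) | bus: BusRd,Flush
[8] P2: store L5 := 57 | P0:I, P1:I, P2:M(57) | bus: BusRdX
[9] P1: load  L0 | P0:I, P1:S(80), P2:I | bus: BusRd
[10] P0: load  L7 | P0:S(73), P1:I, P2:S(73) | bus: none
[11] P2: load  L7 | P0:S(73), P1:I, P2:S(73) | bus: none
[12] P0: load  L7 | P0:S(73), P1:I, P2:S(73) | bus: none
[13] P0: store L7 := 76 | P0:M(76), P1:I, P2:I | bus: BusRdX
[14] P2: load  L7 | P0:S(76), P1:I, P2:S(76) | bus: BusRd,Flush
[15] P2: load  L7 | P0:S(76), P1:I, P2:S(76) | bus: none
[16] P1: load  L0 | P0:I, P1:S(80), P2:I | bus: none
[17] P0: load  L7 | P0:S(76), P1:I, P2:S(76) | bus: none
[18] P1: store L1 := 24 | P0:I, P1:M(24), P2:I | bus: BusRdX
[19] P2: load  L7 | P0:S(76), P1:I, P2:S(76) | bus: none
[20] P0: store L7 := 46 | P0:M(46), P1:I, P2:I | bus: BusRdX
[21] P2: store L7 := 62 | P0:I, P1:I, P2:M(62) | bus: BusRdX,Flush
[22] P2: load  L7 | P0:I, P1:I, P2:M(62) | bus: none
[23] P1: load  L7 | P0:I, P1:S(62), P2:S(62) | bus: BusRd,Flush
[24] P2: load  L7 | P0:I, P1:S(62), P2:S(62) | bus: none
[25] P1: load  L7 | P0:I, P1:S(62), P2:S(62) | bus: none
[26] P0: store L7 := 45 | P0:M(45), P1:I, P2:I | bus: BusRdX
[27] P1: load  L7 | P0:S(45), P1:S(45), P2:I | bus: BusRd,Flush
[28] P2: load  L7 | P0:S(45), P1:S(45), P2:S(45) | bus: BusRd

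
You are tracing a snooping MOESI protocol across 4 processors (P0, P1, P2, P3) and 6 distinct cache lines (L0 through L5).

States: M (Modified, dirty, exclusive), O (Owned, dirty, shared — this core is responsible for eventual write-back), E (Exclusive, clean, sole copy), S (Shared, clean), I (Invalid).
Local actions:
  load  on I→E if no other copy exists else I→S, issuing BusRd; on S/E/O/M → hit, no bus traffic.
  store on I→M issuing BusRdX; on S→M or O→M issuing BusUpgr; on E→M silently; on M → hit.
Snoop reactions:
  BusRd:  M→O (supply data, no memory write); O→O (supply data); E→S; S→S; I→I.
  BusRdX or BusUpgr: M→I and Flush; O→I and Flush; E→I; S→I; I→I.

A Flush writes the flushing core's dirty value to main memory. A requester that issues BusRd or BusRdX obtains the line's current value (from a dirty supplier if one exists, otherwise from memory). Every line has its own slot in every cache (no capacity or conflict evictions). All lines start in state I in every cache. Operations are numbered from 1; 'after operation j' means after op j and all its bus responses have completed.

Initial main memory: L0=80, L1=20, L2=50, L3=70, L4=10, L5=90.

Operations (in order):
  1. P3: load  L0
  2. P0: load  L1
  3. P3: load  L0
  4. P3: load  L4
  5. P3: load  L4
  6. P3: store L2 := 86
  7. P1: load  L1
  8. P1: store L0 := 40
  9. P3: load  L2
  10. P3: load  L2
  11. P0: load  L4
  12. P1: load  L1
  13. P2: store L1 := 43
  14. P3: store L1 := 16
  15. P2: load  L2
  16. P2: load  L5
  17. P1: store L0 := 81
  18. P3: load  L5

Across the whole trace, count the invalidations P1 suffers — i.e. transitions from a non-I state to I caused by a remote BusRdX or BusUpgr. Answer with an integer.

invalidations = 1

step 1: P3: load  L0  ⟶  IIIE  (L0)  txn=BusRd  M[L0]=80
step 2: P0: load  L1  ⟶  EIII  (L1)  txn=BusRd  M[L1]=20
step 3: P3: load  L0  ⟶  IIIE  (L0)  txn=∅  M[L0]=80
step 4: P3: load  L4  ⟶  IIIE  (L4)  txn=BusRd  M[L4]=10
step 5: P3: load  L4  ⟶  IIIE  (L4)  txn=∅  M[L4]=10
step 6: P3: store L2 := 86  ⟶  IIIM  (L2)  txn=BusRdX  M[L2]=50
step 7: P1: load  L1  ⟶  SSII  (L1)  txn=BusRd  M[L1]=20
step 8: P1: store L0 := 40  ⟶  IMII  (L0)  txn=BusRdX  M[L0]=80
step 9: P3: load  L2  ⟶  IIIM  (L2)  txn=∅  M[L2]=50
step 10: P3: load  L2  ⟶  IIIM  (L2)  txn=∅  M[L2]=50
step 11: P0: load  L4  ⟶  SIIS  (L4)  txn=BusRd  M[L4]=10
step 12: P1: load  L1  ⟶  SSII  (L1)  txn=∅  M[L1]=20
step 13: P2: store L1 := 43  ⟶  IIMI  (L1)  txn=BusRdX  M[L1]=20
step 14: P3: store L1 := 16  ⟶  IIIM  (L1)  txn=BusRdX+Flush  M[L1]=43
step 15: P2: load  L2  ⟶  IISO  (L2)  txn=BusRd  M[L2]=50
step 16: P2: load  L5  ⟶  IIEI  (L5)  txn=BusRd  M[L5]=90
step 17: P1: store L0 := 81  ⟶  IMII  (L0)  txn=∅  M[L0]=80
step 18: P3: load  L5  ⟶  IISS  (L5)  txn=BusRd  M[L5]=90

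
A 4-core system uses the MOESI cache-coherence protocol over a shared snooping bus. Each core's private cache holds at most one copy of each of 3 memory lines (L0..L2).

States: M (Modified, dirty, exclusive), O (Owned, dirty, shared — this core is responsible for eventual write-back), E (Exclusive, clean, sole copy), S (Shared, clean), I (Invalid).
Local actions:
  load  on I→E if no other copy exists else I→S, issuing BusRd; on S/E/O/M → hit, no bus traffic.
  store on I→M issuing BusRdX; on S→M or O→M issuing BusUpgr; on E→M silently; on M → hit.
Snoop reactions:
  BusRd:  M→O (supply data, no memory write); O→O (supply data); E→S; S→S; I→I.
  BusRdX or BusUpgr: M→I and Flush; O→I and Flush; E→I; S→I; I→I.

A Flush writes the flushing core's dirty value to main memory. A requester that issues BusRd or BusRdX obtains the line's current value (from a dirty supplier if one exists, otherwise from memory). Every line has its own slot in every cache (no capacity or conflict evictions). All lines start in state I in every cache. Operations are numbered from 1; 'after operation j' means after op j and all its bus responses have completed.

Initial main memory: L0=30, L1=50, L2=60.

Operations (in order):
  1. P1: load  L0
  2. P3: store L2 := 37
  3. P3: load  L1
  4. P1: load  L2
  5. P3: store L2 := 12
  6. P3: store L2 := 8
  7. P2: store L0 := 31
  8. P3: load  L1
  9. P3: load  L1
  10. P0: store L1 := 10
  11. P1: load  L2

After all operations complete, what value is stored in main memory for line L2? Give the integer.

memory[L2] = 60

1. P1: load  L0  bus=[BusRd]  L0: P0=I P1=E P2=I P3=I  mem[L0]=30
2. P3: store L2 := 37  bus=[BusRdX]  L2: P0=I P1=I P2=I P3=M  mem[L2]=60
3. P3: load  L1  bus=[BusRd]  L1: P0=I P1=I P2=I P3=E  mem[L1]=50
4. P1: load  L2  bus=[BusRd]  L2: P0=I P1=S P2=I P3=O  mem[L2]=60
5. P3: store L2 := 12  bus=[BusUpgr]  L2: P0=I P1=I P2=I P3=M  mem[L2]=60
6. P3: store L2 := 8  bus=[-]  L2: P0=I P1=I P2=I P3=M  mem[L2]=60
7. P2: store L0 := 31  bus=[BusRdX]  L0: P0=I P1=I P2=M P3=I  mem[L0]=30
8. P3: load  L1  bus=[-]  L1: P0=I P1=I P2=I P3=E  mem[L1]=50
9. P3: load  L1  bus=[-]  L1: P0=I P1=I P2=I P3=E  mem[L1]=50
10. P0: store L1 := 10  bus=[BusRdX]  L1: P0=M P1=I P2=I P3=I  mem[L1]=50
11. P1: load  L2  bus=[BusRd]  L2: P0=I P1=S P2=I P3=O  mem[L2]=60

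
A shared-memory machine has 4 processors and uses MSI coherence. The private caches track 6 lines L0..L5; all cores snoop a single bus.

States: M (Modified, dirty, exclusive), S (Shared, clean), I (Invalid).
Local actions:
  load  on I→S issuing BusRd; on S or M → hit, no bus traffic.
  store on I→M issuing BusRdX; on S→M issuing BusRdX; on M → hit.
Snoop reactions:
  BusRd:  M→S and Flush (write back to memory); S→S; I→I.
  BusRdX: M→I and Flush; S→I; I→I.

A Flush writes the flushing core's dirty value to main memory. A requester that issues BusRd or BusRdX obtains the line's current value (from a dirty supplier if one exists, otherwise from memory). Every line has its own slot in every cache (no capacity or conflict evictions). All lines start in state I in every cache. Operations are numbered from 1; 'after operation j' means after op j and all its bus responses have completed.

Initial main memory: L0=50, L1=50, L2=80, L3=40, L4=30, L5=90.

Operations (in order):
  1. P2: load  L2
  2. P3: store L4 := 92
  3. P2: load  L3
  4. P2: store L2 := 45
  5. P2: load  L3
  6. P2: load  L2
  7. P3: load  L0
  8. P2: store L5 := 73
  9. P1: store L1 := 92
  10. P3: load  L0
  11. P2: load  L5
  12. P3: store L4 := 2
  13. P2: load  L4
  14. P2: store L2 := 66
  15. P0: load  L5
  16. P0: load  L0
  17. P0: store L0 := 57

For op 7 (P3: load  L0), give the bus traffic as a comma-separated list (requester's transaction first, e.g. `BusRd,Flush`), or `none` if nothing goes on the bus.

bus = BusRd

  op1 P2: load  L2 → I/I/S/I on L2; bus BusRd; mem=80
  op2 P3: store L4 := 92 → I/I/I/M on L4; bus BusRdX; mem=30
  op3 P2: load  L3 → I/I/S/I on L3; bus BusRd; mem=40
  op4 P2: store L2 := 45 → I/I/M/I on L2; bus BusRdX; mem=80
  op5 P2: load  L3 → I/I/S/I on L3; bus (none); mem=40
  op6 P2: load  L2 → I/I/M/I on L2; bus (none); mem=80
  op7 P3: load  L0 → I/I/I/S on L0; bus BusRd; mem=50
  op8 P2: store L5 := 73 → I/I/M/I on L5; bus BusRdX; mem=90
  op9 P1: store L1 := 92 → I/M/I/I on L1; bus BusRdX; mem=50
  op10 P3: load  L0 → I/I/I/S on L0; bus (none); mem=50
  op11 P2: load  L5 → I/I/M/I on L5; bus (none); mem=90
  op12 P3: store L4 := 2 → I/I/I/M on L4; bus (none); mem=30
  op13 P2: load  L4 → I/I/S/S on L4; bus BusRd Flush; mem=2
  op14 P2: store L2 := 66 → I/I/M/I on L2; bus (none); mem=80
  op15 P0: load  L5 → S/I/S/I on L5; bus BusRd Flush; mem=73
  op16 P0: load  L0 → S/I/I/S on L0; bus BusRd; mem=50
  op17 P0: store L0 := 57 → M/I/I/I on L0; bus BusRdX; mem=50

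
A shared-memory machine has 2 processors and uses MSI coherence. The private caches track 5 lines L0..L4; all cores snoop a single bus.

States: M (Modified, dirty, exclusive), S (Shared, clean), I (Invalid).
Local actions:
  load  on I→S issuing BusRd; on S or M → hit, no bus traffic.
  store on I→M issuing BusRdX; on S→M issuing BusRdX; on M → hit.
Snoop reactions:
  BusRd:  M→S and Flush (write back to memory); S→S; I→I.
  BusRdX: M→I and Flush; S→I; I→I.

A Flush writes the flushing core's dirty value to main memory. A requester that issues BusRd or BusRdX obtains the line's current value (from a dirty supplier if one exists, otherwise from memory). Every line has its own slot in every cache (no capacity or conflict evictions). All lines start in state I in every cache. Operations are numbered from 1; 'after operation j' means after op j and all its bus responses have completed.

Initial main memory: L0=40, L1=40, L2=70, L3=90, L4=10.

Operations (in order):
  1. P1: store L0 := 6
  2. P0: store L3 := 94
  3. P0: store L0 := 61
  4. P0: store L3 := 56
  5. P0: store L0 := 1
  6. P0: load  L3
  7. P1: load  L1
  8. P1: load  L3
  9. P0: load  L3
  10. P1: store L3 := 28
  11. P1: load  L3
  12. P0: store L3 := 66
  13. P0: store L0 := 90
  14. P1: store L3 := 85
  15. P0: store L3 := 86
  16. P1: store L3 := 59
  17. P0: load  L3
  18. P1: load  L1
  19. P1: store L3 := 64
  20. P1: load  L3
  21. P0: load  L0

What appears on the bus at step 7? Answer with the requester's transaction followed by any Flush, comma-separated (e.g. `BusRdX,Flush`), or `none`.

bus = BusRd

step 1: P1: store L0 := 6  ⟶  IM  (L0)  txn=BusRdX  M[L0]=40
step 2: P0: store L3 := 94  ⟶  MI  (L3)  txn=BusRdX  M[L3]=90
step 3: P0: store L0 := 61  ⟶  MI  (L0)  txn=BusRdX+Flush  M[L0]=6
step 4: P0: store L3 := 56  ⟶  MI  (L3)  txn=∅  M[L3]=90
step 5: P0: store L0 := 1  ⟶  MI  (L0)  txn=∅  M[L0]=6
step 6: P0: load  L3  ⟶  MI  (L3)  txn=∅  M[L3]=90
step 7: P1: load  L1  ⟶  IS  (L1)  txn=BusRd  M[L1]=40
step 8: P1: load  L3  ⟶  SS  (L3)  txn=BusRd+Flush  M[L3]=56
step 9: P0: load  L3  ⟶  SS  (L3)  txn=∅  M[L3]=56
step 10: P1: store L3 := 28  ⟶  IM  (L3)  txn=BusRdX  M[L3]=56
step 11: P1: load  L3  ⟶  IM  (L3)  txn=∅  M[L3]=56
step 12: P0: store L3 := 66  ⟶  MI  (L3)  txn=BusRdX+Flush  M[L3]=28
step 13: P0: store L0 := 90  ⟶  MI  (L0)  txn=∅  M[L0]=6
step 14: P1: store L3 := 85  ⟶  IM  (L3)  txn=BusRdX+Flush  M[L3]=66
step 15: P0: store L3 := 86  ⟶  MI  (L3)  txn=BusRdX+Flush  M[L3]=85
step 16: P1: store L3 := 59  ⟶  IM  (L3)  txn=BusRdX+Flush  M[L3]=86
step 17: P0: load  L3  ⟶  SS  (L3)  txn=BusRd+Flush  M[L3]=59
step 18: P1: load  L1  ⟶  IS  (L1)  txn=∅  M[L1]=40
step 19: P1: store L3 := 64  ⟶  IM  (L3)  txn=BusRdX  M[L3]=59
step 20: P1: load  L3  ⟶  IM  (L3)  txn=∅  M[L3]=59
step 21: P0: load  L0  ⟶  MI  (L0)  txn=∅  M[L0]=6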